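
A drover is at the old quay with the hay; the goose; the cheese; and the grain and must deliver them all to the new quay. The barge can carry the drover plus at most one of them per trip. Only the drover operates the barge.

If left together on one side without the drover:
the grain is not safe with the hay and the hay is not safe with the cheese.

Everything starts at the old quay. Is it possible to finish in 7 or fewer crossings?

Counting alone: the drover can take at most 1 across per trip to the new quay, so moving all 4 needs at least 4 loaded trips out, with a return between consecutive ones — at least 7 crossings.
The safety rule pushes this higher. Following every safe sequence of crossings, the most of the 4 that can be at the new quay as the barge arrives there on crossing 7 is 3 — never all 4.
So the move cannot be finished within 7 crossings. (The shortest complete plan takes 9:)
1. Drover goes to the new quay with the hay.
2. Drover goes back to the old quay alone.
3. Drover goes to the new quay with the goose.
4. Drover goes back to the old quay alone.
5. Drover goes to the new quay with the cheese.
6. Drover goes back to the old quay with the hay.
7. Drover goes to the new quay with the grain.
8. Drover goes back to the old quay alone.
9. Drover goes to the new quay with the hay.

No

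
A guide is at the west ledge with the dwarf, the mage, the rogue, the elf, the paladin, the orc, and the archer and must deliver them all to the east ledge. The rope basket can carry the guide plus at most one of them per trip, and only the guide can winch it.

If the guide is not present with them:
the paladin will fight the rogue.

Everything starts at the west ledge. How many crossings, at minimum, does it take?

13

Counting alone: the guide can take at most 1 across per trip to the east ledge, so moving all 7 needs at least 7 loaded trips out, with a return between consecutive ones — at least 13 crossings.
The plan below uses exactly 13 crossings, so it is optimal:
1. Guide goes to the east ledge with the rogue.
2. Guide goes back to the west ledge alone.
3. Guide goes to the east ledge with the dwarf.
4. Guide goes back to the west ledge alone.
5. Guide goes to the east ledge with the mage.
6. Guide goes back to the west ledge alone.
7. Guide goes to the east ledge with the elf.
8. Guide goes back to the west ledge alone.
9. Guide goes to the east ledge with the orc.
10. Guide goes back to the west ledge alone.
11. Guide goes to the east ledge with the archer.
12. Guide goes back to the west ledge alone.
13. Guide goes to the east ledge with the paladin.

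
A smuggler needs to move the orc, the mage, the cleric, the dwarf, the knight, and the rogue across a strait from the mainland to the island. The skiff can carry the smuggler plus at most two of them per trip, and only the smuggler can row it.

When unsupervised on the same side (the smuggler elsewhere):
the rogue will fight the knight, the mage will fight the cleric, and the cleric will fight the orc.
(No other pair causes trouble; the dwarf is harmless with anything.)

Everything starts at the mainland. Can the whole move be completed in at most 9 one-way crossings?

Yes

Yes — this plan uses 7 crossings (≤ 9):
1. Smuggler goes to the island with the cleric and the knight.  [the mainland: the dwarf, the mage, the orc, the rogue | the island: the cleric, the knight]
2. Smuggler goes back to the mainland alone.  [the mainland: the dwarf, the mage, the orc, the rogue | the island: the cleric, the knight]
3. Smuggler goes to the island with the orc.  [the mainland: the dwarf, the mage, the rogue | the island: the cleric, the knight, the orc]
4. Smuggler goes back to the mainland with the cleric.  [the mainland: the cleric, the dwarf, the mage, the rogue | the island: the knight, the orc]
5. Smuggler goes to the island with the dwarf and the mage.  [the mainland: the cleric, the rogue | the island: the dwarf, the knight, the mage, the orc]
6. Smuggler goes back to the mainland alone.  [the mainland: the cleric, the rogue | the island: the dwarf, the knight, the mage, the orc]
7. Smuggler goes to the island with the cleric and the rogue.  [the mainland: — | the island: the cleric, the dwarf, the knight, the mage, the orc, the rogue]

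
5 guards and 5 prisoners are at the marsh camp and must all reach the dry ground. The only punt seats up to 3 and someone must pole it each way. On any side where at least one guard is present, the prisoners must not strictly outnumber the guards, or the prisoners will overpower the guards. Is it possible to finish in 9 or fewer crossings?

Counting alone: each trip to the dry ground takes at most 3 across and each return brings at least 1 back, so after t trips out (and t−1 returns) at most 3t − (t−1) of the 10 are across; that first reaches 10 at t = 5, so at least 9 crossings are needed.
The safety rule pushes this higher. Following every safe sequence of crossings, the most of the 10 that can be at the dry ground as the punt arrives there on crossing 9 is 9 — never all 10.
So the move cannot be finished within 9 crossings. (The shortest complete plan takes 11:)
1. 2 prisoners → the dry ground.  (the marsh camp: 5G 3P; the dry ground: 0G 2P)
2. 1 prisoner ← the marsh camp.  (the marsh camp: 5G 4P; the dry ground: 0G 1P)
3. 3 prisoners → the dry ground.  (the marsh camp: 5G 1P; the dry ground: 0G 4P)
4. 1 prisoner ← the marsh camp.  (the marsh camp: 5G 2P; the dry ground: 0G 3P)
5. 3 guards → the dry ground.  (the marsh camp: 2G 2P; the dry ground: 3G 3P)
6. 1 guard and 1 prisoner ← the marsh camp.  (the marsh camp: 3G 3P; the dry ground: 2G 2P)
7. 3 guards → the dry ground.  (the marsh camp: 0G 3P; the dry ground: 5G 2P)
8. 1 prisoner ← the marsh camp.  (the marsh camp: 0G 4P; the dry ground: 5G 1P)
9. 2 prisoners → the dry ground.  (the marsh camp: 0G 2P; the dry ground: 5G 3P)
10. 1 prisoner ← the marsh camp.  (the marsh camp: 0G 3P; the dry ground: 5G 2P)
11. 3 prisoners → the dry ground.  (the marsh camp: 0G 0P; the dry ground: 5G 5P)

No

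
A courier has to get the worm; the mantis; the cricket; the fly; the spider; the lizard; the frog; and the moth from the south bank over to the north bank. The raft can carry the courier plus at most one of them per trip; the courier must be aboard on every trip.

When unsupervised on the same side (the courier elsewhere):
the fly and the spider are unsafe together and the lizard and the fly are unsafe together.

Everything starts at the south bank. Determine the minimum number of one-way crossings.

17

Counting alone: the courier can take at most 1 across per trip to the north bank, so moving all 8 needs at least 8 loaded trips out, with a return between consecutive ones — at least 15 crossings.
The safety rule pushes this higher. Following every safe sequence of crossings, the most of the 8 that can be at the north bank as the raft arrives there on crossing 15 is 7 — never all 8.
So no plan with fewer than 17 crossings exists, and this one achieves 17:
1. Courier goes to the north bank with the fly.
2. Courier goes back to the south bank alone.
3. Courier goes to the north bank with the worm.
4. Courier goes back to the south bank alone.
5. Courier goes to the north bank with the mantis.
6. Courier goes back to the south bank alone.
7. Courier goes to the north bank with the cricket.
8. Courier goes back to the south bank alone.
9. Courier goes to the north bank with the spider.
10. Courier goes back to the south bank with the fly.
11. Courier goes to the north bank with the lizard.
12. Courier goes back to the south bank alone.
13. Courier goes to the north bank with the frog.
14. Courier goes back to the south bank alone.
15. Courier goes to the north bank with the moth.
16. Courier goes back to the south bank alone.
17. Courier goes to the north bank with the fly.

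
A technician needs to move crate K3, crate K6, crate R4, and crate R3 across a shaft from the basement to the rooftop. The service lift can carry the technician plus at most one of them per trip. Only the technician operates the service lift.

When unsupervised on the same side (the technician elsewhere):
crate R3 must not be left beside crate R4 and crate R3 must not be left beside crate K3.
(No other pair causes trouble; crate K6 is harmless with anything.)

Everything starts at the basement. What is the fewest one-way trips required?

Counting alone: the technician can take at most 1 across per trip to the rooftop, so moving all 4 needs at least 4 loaded trips out, with a return between consecutive ones — at least 7 crossings.
The safety rule pushes this higher. Following every safe sequence of crossings, the most of the 4 that can be at the rooftop as the service lift arrives there on crossing 7 is 3 — never all 4.
So no plan with fewer than 9 crossings exists, and this one achieves 9:
1. Technician goes to the rooftop with crate R3.  [the basement: crate K3, crate K6, crate R4 | the rooftop: crate R3]
2. Technician goes back to the basement alone.  [the basement: crate K3, crate K6, crate R4 | the rooftop: crate R3]
3. Technician goes to the rooftop with crate K3.  [the basement: crate K6, crate R4 | the rooftop: crate K3, crate R3]
4. Technician goes back to the basement with crate R3.  [the basement: crate K6, crate R3, crate R4 | the rooftop: crate K3]
5. Technician goes to the rooftop with crate R4.  [the basement: crate K6, crate R3 | the rooftop: crate K3, crate R4]
6. Technician goes back to the basement alone.  [the basement: crate K6, crate R3 | the rooftop: crate K3, crate R4]
7. Technician goes to the rooftop with crate K6.  [the basement: crate R3 | the rooftop: crate K3, crate K6, crate R4]
8. Technician goes back to the basement alone.  [the basement: crate R3 | the rooftop: crate K3, crate K6, crate R4]
9. Technician goes to the rooftop with crate R3.  [the basement: — | the rooftop: crate K3, crate K6, crate R3, crate R4]

9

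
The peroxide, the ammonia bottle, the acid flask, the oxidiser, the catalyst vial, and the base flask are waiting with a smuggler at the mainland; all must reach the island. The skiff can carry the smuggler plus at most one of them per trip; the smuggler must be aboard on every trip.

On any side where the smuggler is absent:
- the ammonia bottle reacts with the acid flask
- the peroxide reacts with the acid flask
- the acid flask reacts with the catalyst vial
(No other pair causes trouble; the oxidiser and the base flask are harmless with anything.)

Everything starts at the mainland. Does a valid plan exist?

Following every safe sequence of crossings from the start, the most of the 6 that can be at the island as the skiff arrives there on crossings 1, 3, 5, 7 is 1, 2, 3, 4 respectively; the best ever achieved is 4 of 6.
From crossing 9 on, no configuration arises that was not already reachable earlier: only 36 distinct safe configurations (who is on which side, and where the skiff is) can ever be reached, none of them has everyone across, and every continuation just revisits them. So no valid plan exists.

No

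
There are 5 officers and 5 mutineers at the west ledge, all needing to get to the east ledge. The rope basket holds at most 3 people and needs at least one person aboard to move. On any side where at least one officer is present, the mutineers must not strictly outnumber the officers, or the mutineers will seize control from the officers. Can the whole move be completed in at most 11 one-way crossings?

Yes

Yes — this plan uses 11 crossings (≤ 11):
1. 2 mutineers → the east ledge.  (the west ledge: 5O 3M; the east ledge: 0O 2M)
2. 1 mutineer ← the west ledge.  (the west ledge: 5O 4M; the east ledge: 0O 1M)
3. 3 mutineers → the east ledge.  (the west ledge: 5O 1M; the east ledge: 0O 4M)
4. 1 mutineer ← the west ledge.  (the west ledge: 5O 2M; the east ledge: 0O 3M)
5. 3 officers → the east ledge.  (the west ledge: 2O 2M; the east ledge: 3O 3M)
6. 1 officer and 1 mutineer ← the west ledge.  (the west ledge: 3O 3M; the east ledge: 2O 2M)
7. 3 officers → the east ledge.  (the west ledge: 0O 3M; the east ledge: 5O 2M)
8. 1 mutineer ← the west ledge.  (the west ledge: 0O 4M; the east ledge: 5O 1M)
9. 2 mutineers → the east ledge.  (the west ledge: 0O 2M; the east ledge: 5O 3M)
10. 1 mutineer ← the west ledge.  (the west ledge: 0O 3M; the east ledge: 5O 2M)
11. 3 mutineers → the east ledge.  (the west ledge: 0O 0M; the east ledge: 5O 5M)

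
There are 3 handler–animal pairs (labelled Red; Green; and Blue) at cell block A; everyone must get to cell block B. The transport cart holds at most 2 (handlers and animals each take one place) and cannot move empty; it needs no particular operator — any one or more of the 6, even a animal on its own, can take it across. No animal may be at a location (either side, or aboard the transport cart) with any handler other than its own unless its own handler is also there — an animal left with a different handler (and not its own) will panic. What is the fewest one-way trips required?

Counting alone: each trip to cell block B takes at most 2 across and each return brings at least 1 back, so after t trips out (and t−1 returns) at most 2t − (t−1) of the 6 are across; that first reaches 6 at t = 5, so at least 9 crossings are needed.
The safety rule pushes this higher. Following every safe sequence of crossings, the most of the 6 that can be at cell block B as the transport cart arrives there on crossing 9 is 5 — never all 6.
So no plan with fewer than 11 crossings exists, and this one achieves 11:
1. animal Red and handler Red cross → cell block B.
2. handler Red crosses ← cell block A.
3. animal Blue and animal Green cross → cell block B.
4. animal Red crosses ← cell block A.
5. handler Blue and handler Green cross → cell block B.
6. animal Green and handler Green cross ← cell block A.
7. handler Green and handler Red cross → cell block B.
8. animal Blue crosses ← cell block A.
9. animal Green and animal Red cross → cell block B.
10. handler Blue crosses ← cell block A.
11. animal Blue and handler Blue cross → cell block B.

11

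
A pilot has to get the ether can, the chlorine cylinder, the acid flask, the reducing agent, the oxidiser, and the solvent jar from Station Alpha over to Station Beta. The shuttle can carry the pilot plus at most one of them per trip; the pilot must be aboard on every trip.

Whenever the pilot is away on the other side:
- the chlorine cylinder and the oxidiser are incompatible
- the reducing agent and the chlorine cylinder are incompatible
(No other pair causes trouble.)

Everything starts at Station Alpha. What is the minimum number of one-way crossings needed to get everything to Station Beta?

13

Counting alone: the pilot can take at most 1 across per trip to Station Beta, so moving all 6 needs at least 6 loaded trips out, with a return between consecutive ones — at least 11 crossings.
The safety rule pushes this higher. Following every safe sequence of crossings, the most of the 6 that can be at Station Beta as the shuttle arrives there on crossing 11 is 5 — never all 6.
So no plan with fewer than 13 crossings exists, and this one achieves 13:
1. Pilot goes to Station Beta with the chlorine cylinder.  [Station Alpha: the acid flask, the ether can, the oxidiser, the reducing agent, the solvent jar | Station Beta: the chlorine cylinder]
2. Pilot goes back to Station Alpha alone.  [Station Alpha: the acid flask, the ether can, the oxidiser, the reducing agent, the solvent jar | Station Beta: the chlorine cylinder]
3. Pilot goes to Station Beta with the ether can.  [Station Alpha: the acid flask, the oxidiser, the reducing agent, the solvent jar | Station Beta: the chlorine cylinder, the ether can]
4. Pilot goes back to Station Alpha alone.  [Station Alpha: the acid flask, the oxidiser, the reducing agent, the solvent jar | Station Beta: the chlorine cylinder, the ether can]
5. Pilot goes to Station Beta with the acid flask.  [Station Alpha: the oxidiser, the reducing agent, the solvent jar | Station Beta: the acid flask, the chlorine cylinder, the ether can]
6. Pilot goes back to Station Alpha alone.  [Station Alpha: the oxidiser, the reducing agent, the solvent jar | Station Beta: the acid flask, the chlorine cylinder, the ether can]
7. Pilot goes to Station Beta with the reducing agent.  [Station Alpha: the oxidiser, the solvent jar | Station Beta: the acid flask, the chlorine cylinder, the ether can, the reducing agent]
8. Pilot goes back to Station Alpha with the chlorine cylinder.  [Station Alpha: the chlorine cylinder, the oxidiser, the solvent jar | Station Beta: the acid flask, the ether can, the reducing agent]
9. Pilot goes to Station Beta with the oxidiser.  [Station Alpha: the chlorine cylinder, the solvent jar | Station Beta: the acid flask, the ether can, the oxidiser, the reducing agent]
10. Pilot goes back to Station Alpha alone.  [Station Alpha: the chlorine cylinder, the solvent jar | Station Beta: the acid flask, the ether can, the oxidiser, the reducing agent]
11. Pilot goes to Station Beta with the solvent jar.  [Station Alpha: the chlorine cylinder | Station Beta: the acid flask, the ether can, the oxidiser, the reducing agent, the solvent jar]
12. Pilot goes back to Station Alpha alone.  [Station Alpha: the chlorine cylinder | Station Beta: the acid flask, the ether can, the oxidiser, the reducing agent, the solvent jar]
13. Pilot goes to Station Beta with the chlorine cylinder.  [Station Alpha: — | Station Beta: the acid flask, the chlorine cylinder, the ether can, the oxidiser, the reducing agent, the solvent jar]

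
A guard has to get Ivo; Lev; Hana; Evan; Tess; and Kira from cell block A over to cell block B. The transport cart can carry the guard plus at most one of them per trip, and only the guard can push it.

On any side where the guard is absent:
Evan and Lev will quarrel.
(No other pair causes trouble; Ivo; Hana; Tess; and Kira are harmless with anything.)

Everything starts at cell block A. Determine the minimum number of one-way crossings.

Counting alone: the guard can take at most 1 across per trip to cell block B, so moving all 6 needs at least 6 loaded trips out, with a return between consecutive ones — at least 11 crossings.
The plan below uses exactly 11 crossings, so it is optimal:
1. Guard goes to cell block B with Lev.  [cell block A: Evan, Hana, Ivo, Kira, Tess | cell block B: Lev]
2. Guard goes back to cell block A alone.  [cell block A: Evan, Hana, Ivo, Kira, Tess | cell block B: Lev]
3. Guard goes to cell block B with Ivo.  [cell block A: Evan, Hana, Kira, Tess | cell block B: Ivo, Lev]
4. Guard goes back to cell block A alone.  [cell block A: Evan, Hana, Kira, Tess | cell block B: Ivo, Lev]
5. Guard goes to cell block B with Hana.  [cell block A: Evan, Kira, Tess | cell block B: Hana, Ivo, Lev]
6. Guard goes back to cell block A alone.  [cell block A: Evan, Kira, Tess | cell block B: Hana, Ivo, Lev]
7. Guard goes to cell block B with Tess.  [cell block A: Evan, Kira | cell block B: Hana, Ivo, Lev, Tess]
8. Guard goes back to cell block A alone.  [cell block A: Evan, Kira | cell block B: Hana, Ivo, Lev, Tess]
9. Guard goes to cell block B with Kira.  [cell block A: Evan | cell block B: Hana, Ivo, Kira, Lev, Tess]
10. Guard goes back to cell block A alone.  [cell block A: Evan | cell block B: Hana, Ivo, Kira, Lev, Tess]
11. Guard goes to cell block B with Evan.  [cell block A: — | cell block B: Evan, Hana, Ivo, Kira, Lev, Tess]

11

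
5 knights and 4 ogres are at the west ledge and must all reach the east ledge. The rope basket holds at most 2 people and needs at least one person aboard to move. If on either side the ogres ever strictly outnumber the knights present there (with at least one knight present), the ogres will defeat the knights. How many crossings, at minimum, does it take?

15

Counting alone: each trip to the east ledge takes at most 2 across and each return brings at least 1 back, so after t trips out (and t−1 returns) at most 2t − (t−1) of the 9 are across; that first reaches 9 at t = 8, so at least 15 crossings are needed.
The plan below uses exactly 15 crossings, so it is optimal:
1. 2 ogres → the east ledge.  (the west ledge: 5K 2O; the east ledge: 0K 2O)
2. 1 ogre ← the west ledge.  (the west ledge: 5K 3O; the east ledge: 0K 1O)
3. 2 ogres → the east ledge.  (the west ledge: 5K 1O; the east ledge: 0K 3O)
4. 1 ogre ← the west ledge.  (the west ledge: 5K 2O; the east ledge: 0K 2O)
5. 2 knights → the east ledge.  (the west ledge: 3K 2O; the east ledge: 2K 2O)
6. 1 ogre ← the west ledge.  (the west ledge: 3K 3O; the east ledge: 2K 1O)
7. 1 knight and 1 ogre → the east ledge.  (the west ledge: 2K 2O; the east ledge: 3K 2O)
8. 1 knight ← the west ledge.  (the west ledge: 3K 2O; the east ledge: 2K 2O)
9. 1 knight and 1 ogre → the east ledge.  (the west ledge: 2K 1O; the east ledge: 3K 3O)
10. 1 ogre ← the west ledge.  (the west ledge: 2K 2O; the east ledge: 3K 2O)
11. 1 knight and 1 ogre → the east ledge.  (the west ledge: 1K 1O; the east ledge: 4K 3O)
12. 1 knight ← the west ledge.  (the west ledge: 2K 1O; the east ledge: 3K 3O)
13. 1 knight and 1 ogre → the east ledge.  (the west ledge: 1K 0O; the east ledge: 4K 4O)
14. 1 ogre ← the west ledge.  (the west ledge: 1K 1O; the east ledge: 4K 3O)
15. 1 knight and 1 ogre → the east ledge.  (the west ledge: 0K 0O; the east ledge: 5K 4O)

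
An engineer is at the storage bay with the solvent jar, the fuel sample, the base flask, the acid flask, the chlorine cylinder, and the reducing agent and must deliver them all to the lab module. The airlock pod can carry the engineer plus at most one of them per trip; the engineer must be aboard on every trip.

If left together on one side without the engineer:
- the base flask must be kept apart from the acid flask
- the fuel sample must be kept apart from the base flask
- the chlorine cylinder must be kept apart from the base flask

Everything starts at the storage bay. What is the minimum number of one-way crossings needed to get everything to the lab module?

Following every safe sequence of crossings from the start, the most of the 6 that can be at the lab module as the airlock pod arrives there on crossings 1, 3, 5, 7 is 1, 2, 3, 4 respectively; the best ever achieved is 4 of 6.
From crossing 9 on, no configuration arises that was not already reachable earlier: only 36 distinct safe configurations (who is on which side, and where the airlock pod is) can ever be reached, none of them has everyone across, and every continuation just revisits them. So no valid plan exists.

impossible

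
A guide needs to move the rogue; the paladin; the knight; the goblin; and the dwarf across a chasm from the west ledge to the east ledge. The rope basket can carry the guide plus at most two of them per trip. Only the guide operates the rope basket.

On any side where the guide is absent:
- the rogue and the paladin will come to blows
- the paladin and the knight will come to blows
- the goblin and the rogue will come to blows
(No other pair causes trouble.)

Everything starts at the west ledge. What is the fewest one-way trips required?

5

Counting alone: the guide can take at most 2 across per trip to the east ledge, so moving all 5 needs at least 3 loaded trips out, with a return between consecutive ones — at least 5 crossings.
The plan below uses exactly 5 crossings, so it is optimal:
1. Guide goes to the east ledge with the paladin and the rogue.  [the west ledge: the dwarf, the goblin, the knight | the east ledge: the paladin, the rogue]
2. Guide goes back to the west ledge with the rogue.  [the west ledge: the dwarf, the goblin, the knight, the rogue | the east ledge: the paladin]
3. Guide goes to the east ledge with the dwarf and the goblin.  [the west ledge: the knight, the rogue | the east ledge: the dwarf, the goblin, the paladin]
4. Guide goes back to the west ledge alone.  [the west ledge: the knight, the rogue | the east ledge: the dwarf, the goblin, the paladin]
5. Guide goes to the east ledge with the knight and the rogue.  [the west ledge: — | the east ledge: the dwarf, the goblin, the knight, the paladin, the rogue]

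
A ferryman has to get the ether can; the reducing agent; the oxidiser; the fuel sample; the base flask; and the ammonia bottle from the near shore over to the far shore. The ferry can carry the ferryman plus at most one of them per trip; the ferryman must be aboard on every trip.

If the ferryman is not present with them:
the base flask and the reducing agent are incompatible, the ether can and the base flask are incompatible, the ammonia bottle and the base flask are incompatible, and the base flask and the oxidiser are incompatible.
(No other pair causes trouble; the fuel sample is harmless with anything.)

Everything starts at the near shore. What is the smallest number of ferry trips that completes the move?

Following every safe sequence of crossings from the start, the most of the 6 that can be at the far shore as the ferry arrives there on crossings 1, 3, 5 is 1, 2, 3 respectively; the best ever achieved is 3 of 6.
From crossing 7 on, no configuration arises that was not already reachable earlier: only 22 distinct safe configurations (who is on which side, and where the ferry is) can ever be reached, none of them has everyone across, and every continuation just revisits them. So no valid plan exists.

impossible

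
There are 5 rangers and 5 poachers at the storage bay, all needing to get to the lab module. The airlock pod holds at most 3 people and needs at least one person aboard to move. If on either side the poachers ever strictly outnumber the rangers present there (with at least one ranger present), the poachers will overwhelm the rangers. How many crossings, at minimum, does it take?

11

Counting alone: each trip to the lab module takes at most 3 across and each return brings at least 1 back, so after t trips out (and t−1 returns) at most 3t − (t−1) of the 10 are across; that first reaches 10 at t = 5, so at least 9 crossings are needed.
The safety rule pushes this higher. Following every safe sequence of crossings, the most of the 10 that can be at the lab module as the airlock pod arrives there on crossing 9 is 9 — never all 10.
So no plan with fewer than 11 crossings exists, and this one achieves 11:
1. 2 poachers → the lab module.  (the storage bay: 5R 3P; the lab module: 0R 2P)
2. 1 poacher ← the storage bay.  (the storage bay: 5R 4P; the lab module: 0R 1P)
3. 3 poachers → the lab module.  (the storage bay: 5R 1P; the lab module: 0R 4P)
4. 1 poacher ← the storage bay.  (the storage bay: 5R 2P; the lab module: 0R 3P)
5. 3 rangers → the lab module.  (the storage bay: 2R 2P; the lab module: 3R 3P)
6. 1 ranger and 1 poacher ← the storage bay.  (the storage bay: 3R 3P; the lab module: 2R 2P)
7. 3 rangers → the lab module.  (the storage bay: 0R 3P; the lab module: 5R 2P)
8. 1 poacher ← the storage bay.  (the storage bay: 0R 4P; the lab module: 5R 1P)
9. 2 poachers → the lab module.  (the storage bay: 0R 2P; the lab module: 5R 3P)
10. 1 poacher ← the storage bay.  (the storage bay: 0R 3P; the lab module: 5R 2P)
11. 3 poachers → the lab module.  (the storage bay: 0R 0P; the lab module: 5R 5P)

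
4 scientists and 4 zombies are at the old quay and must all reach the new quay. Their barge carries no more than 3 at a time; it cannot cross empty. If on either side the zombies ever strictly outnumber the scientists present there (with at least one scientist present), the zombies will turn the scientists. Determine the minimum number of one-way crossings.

9

Counting alone: each trip to the new quay takes at most 3 across and each return brings at least 1 back, so after t trips out (and t−1 returns) at most 3t − (t−1) of the 8 are across; that first reaches 8 at t = 4, so at least 7 crossings are needed.
The safety rule pushes this higher. Following every safe sequence of crossings, the most of the 8 that can be at the new quay as the barge arrives there on crossing 7 is 7 — never all 8.
So no plan with fewer than 9 crossings exists, and this one achieves 9:
1. 2 zombies → the new quay.  (the old quay: 4S 2Z; the new quay: 0S 2Z)
2. 1 zombie ← the old quay.  (the old quay: 4S 3Z; the new quay: 0S 1Z)
3. 3 zombies → the new quay.  (the old quay: 4S 0Z; the new quay: 0S 4Z)
4. 1 zombie ← the old quay.  (the old quay: 4S 1Z; the new quay: 0S 3Z)
5. 3 scientists → the new quay.  (the old quay: 1S 1Z; the new quay: 3S 3Z)
6. 1 scientist and 1 zombie ← the old quay.  (the old quay: 2S 2Z; the new quay: 2S 2Z)
7. 2 scientists → the new quay.  (the old quay: 0S 2Z; the new quay: 4S 2Z)
8. 1 zombie ← the old quay.  (the old quay: 0S 3Z; the new quay: 4S 1Z)
9. 3 zombies → the new quay.  (the old quay: 0S 0Z; the new quay: 4S 4Z)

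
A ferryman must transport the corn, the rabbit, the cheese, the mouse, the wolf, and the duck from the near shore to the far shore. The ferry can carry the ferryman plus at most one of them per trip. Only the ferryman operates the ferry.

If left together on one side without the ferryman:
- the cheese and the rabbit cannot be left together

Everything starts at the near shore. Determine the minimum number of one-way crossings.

Counting alone: the ferryman can take at most 1 across per trip to the far shore, so moving all 6 needs at least 6 loaded trips out, with a return between consecutive ones — at least 11 crossings.
The plan below uses exactly 11 crossings, so it is optimal:
1. Ferryman goes to the far shore with the rabbit.
2. Ferryman goes back to the near shore alone.
3. Ferryman goes to the far shore with the corn.
4. Ferryman goes back to the near shore alone.
5. Ferryman goes to the far shore with the mouse.
6. Ferryman goes back to the near shore alone.
7. Ferryman goes to the far shore with the wolf.
8. Ferryman goes back to the near shore alone.
9. Ferryman goes to the far shore with the duck.
10. Ferryman goes back to the near shore alone.
11. Ferryman goes to the far shore with the cheese.

11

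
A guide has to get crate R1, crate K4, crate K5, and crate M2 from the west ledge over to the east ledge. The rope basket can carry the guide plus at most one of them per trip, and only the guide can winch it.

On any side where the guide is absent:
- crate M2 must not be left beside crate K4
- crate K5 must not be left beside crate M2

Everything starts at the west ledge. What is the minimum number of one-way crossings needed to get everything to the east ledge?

Counting alone: the guide can take at most 1 across per trip to the east ledge, so moving all 4 needs at least 4 loaded trips out, with a return between consecutive ones — at least 7 crossings.
The safety rule pushes this higher. Following every safe sequence of crossings, the most of the 4 that can be at the east ledge as the rope basket arrives there on crossing 7 is 3 — never all 4.
So no plan with fewer than 9 crossings exists, and this one achieves 9:
1. Guide goes to the east ledge with crate M2.
2. Guide goes back to the west ledge alone.
3. Guide goes to the east ledge with crate R1.
4. Guide goes back to the west ledge alone.
5. Guide goes to the east ledge with crate K4.
6. Guide goes back to the west ledge with crate M2.
7. Guide goes to the east ledge with crate K5.
8. Guide goes back to the west ledge alone.
9. Guide goes to the east ledge with crate M2.

9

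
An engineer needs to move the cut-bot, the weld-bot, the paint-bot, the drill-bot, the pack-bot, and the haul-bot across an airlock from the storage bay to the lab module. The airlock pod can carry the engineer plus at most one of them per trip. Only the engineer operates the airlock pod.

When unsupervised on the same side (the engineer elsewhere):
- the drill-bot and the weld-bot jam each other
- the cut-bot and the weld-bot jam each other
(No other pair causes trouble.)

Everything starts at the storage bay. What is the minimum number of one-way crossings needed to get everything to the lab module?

13

Counting alone: the engineer can take at most 1 across per trip to the lab module, so moving all 6 needs at least 6 loaded trips out, with a return between consecutive ones — at least 11 crossings.
The safety rule pushes this higher. Following every safe sequence of crossings, the most of the 6 that can be at the lab module as the airlock pod arrives there on crossing 11 is 5 — never all 6.
So no plan with fewer than 13 crossings exists, and this one achieves 13:
1. Engineer goes to the lab module with the weld-bot.
2. Engineer goes back to the storage bay alone.
3. Engineer goes to the lab module with the cut-bot.
4. Engineer goes back to the storage bay with the weld-bot.
5. Engineer goes to the lab module with the drill-bot.
6. Engineer goes back to the storage bay alone.
7. Engineer goes to the lab module with the paint-bot.
8. Engineer goes back to the storage bay alone.
9. Engineer goes to the lab module with the pack-bot.
10. Engineer goes back to the storage bay alone.
11. Engineer goes to the lab module with the haul-bot.
12. Engineer goes back to the storage bay alone.
13. Engineer goes to the lab module with the weld-bot.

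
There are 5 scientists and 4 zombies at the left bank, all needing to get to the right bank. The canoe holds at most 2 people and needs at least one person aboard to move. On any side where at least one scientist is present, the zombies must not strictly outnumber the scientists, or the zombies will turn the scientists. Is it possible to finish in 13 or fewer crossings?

Counting alone: each trip to the right bank takes at most 2 across and each return brings at least 1 back, so after t trips out (and t−1 returns) at most 2t − (t−1) of the 9 are across; that first reaches 9 at t = 8, so at least 15 crossings are needed.
Since 13 < 15, 13 crossings cannot be enough. (The shortest complete plan in fact takes 15:)
1. 2 zombies → the right bank.  (the left bank: 5S 2Z; the right bank: 0S 2Z)
2. 1 zombie ← the left bank.  (the left bank: 5S 3Z; the right bank: 0S 1Z)
3. 2 zombies → the right bank.  (the left bank: 5S 1Z; the right bank: 0S 3Z)
4. 1 zombie ← the left bank.  (the left bank: 5S 2Z; the right bank: 0S 2Z)
5. 2 scientists → the right bank.  (the left bank: 3S 2Z; the right bank: 2S 2Z)
6. 1 zombie ← the left bank.  (the left bank: 3S 3Z; the right bank: 2S 1Z)
7. 1 scientist and 1 zombie → the right bank.  (the left bank: 2S 2Z; the right bank: 3S 2Z)
8. 1 scientist ← the left bank.  (the left bank: 3S 2Z; the right bank: 2S 2Z)
9. 1 scientist and 1 zombie → the right bank.  (the left bank: 2S 1Z; the right bank: 3S 3Z)
10. 1 zombie ← the left bank.  (the left bank: 2S 2Z; the right bank: 3S 2Z)
11. 1 scientist and 1 zombie → the right bank.  (the left bank: 1S 1Z; the right bank: 4S 3Z)
12. 1 scientist ← the left bank.  (the left bank: 2S 1Z; the right bank: 3S 3Z)
13. 1 scientist and 1 zombie → the right bank.  (the left bank: 1S 0Z; the right bank: 4S 4Z)
14. 1 zombie ← the left bank.  (the left bank: 1S 1Z; the right bank: 4S 3Z)
15. 1 scientist and 1 zombie → the right bank.  (the left bank: 0S 0Z; the right bank: 5S 4Z)

No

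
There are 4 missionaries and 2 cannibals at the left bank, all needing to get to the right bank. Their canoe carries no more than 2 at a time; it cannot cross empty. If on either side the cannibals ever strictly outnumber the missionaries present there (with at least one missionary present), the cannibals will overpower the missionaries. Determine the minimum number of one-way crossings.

Counting alone: each trip to the right bank takes at most 2 across and each return brings at least 1 back, so after t trips out (and t−1 returns) at most 2t − (t−1) of the 6 are across; that first reaches 6 at t = 5, so at least 9 crossings are needed.
The plan below uses exactly 9 crossings, so it is optimal:
1. 2 cannibals → the right bank.  (the left bank: 4M 0C; the right bank: 0M 2C)
2. 1 cannibal ← the left bank.  (the left bank: 4M 1C; the right bank: 0M 1C)
3. 2 missionaries → the right bank.  (the left bank: 2M 1C; the right bank: 2M 1C)
4. 1 cannibal ← the left bank.  (the left bank: 2M 2C; the right bank: 2M 0C)
5. 2 cannibals → the right bank.  (the left bank: 2M 0C; the right bank: 2M 2C)
6. 1 cannibal ← the left bank.  (the left bank: 2M 1C; the right bank: 2M 1C)
7. 1 missionary and 1 cannibal → the right bank.  (the left bank: 1M 0C; the right bank: 3M 2C)
8. 1 cannibal ← the left bank.  (the left bank: 1M 1C; the right bank: 3M 1C)
9. 1 missionary and 1 cannibal → the right bank.  (the left bank: 0M 0C; the right bank: 4M 2C)

9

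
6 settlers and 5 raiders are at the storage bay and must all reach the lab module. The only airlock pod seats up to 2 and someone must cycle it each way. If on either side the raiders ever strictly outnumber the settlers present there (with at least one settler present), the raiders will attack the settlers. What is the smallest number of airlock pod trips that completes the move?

19

Counting alone: each trip to the lab module takes at most 2 across and each return brings at least 1 back, so after t trips out (and t−1 returns) at most 2t − (t−1) of the 11 are across; that first reaches 11 at t = 10, so at least 19 crossings are needed.
The plan below uses exactly 19 crossings, so it is optimal:
1. 2 raiders → the lab module.  (the storage bay: 6S 3R; the lab module: 0S 2R)
2. 1 raider ← the storage bay.  (the storage bay: 6S 4R; the lab module: 0S 1R)
3. 2 raiders → the lab module.  (the storage bay: 6S 2R; the lab module: 0S 3R)
4. 1 raider ← the storage bay.  (the storage bay: 6S 3R; the lab module: 0S 2R)
5. 2 settlers → the lab module.  (the storage bay: 4S 3R; the lab module: 2S 2R)
6. 1 raider ← the storage bay.  (the storage bay: 4S 4R; the lab module: 2S 1R)
7. 1 settler and 1 raider → the lab module.  (the storage bay: 3S 3R; the lab module: 3S 2R)
8. 1 settler ← the storage bay.  (the storage bay: 4S 3R; the lab module: 2S 2R)
9. 1 settler and 1 raider → the lab module.  (the storage bay: 3S 2R; the lab module: 3S 3R)
10. 1 raider ← the storage bay.  (the storage bay: 3S 3R; the lab module: 3S 2R)
11. 1 settler and 1 raider → the lab module.  (the storage bay: 2S 2R; the lab module: 4S 3R)
12. 1 settler ← the storage bay.  (the storage bay: 3S 2R; the lab module: 3S 3R)
13. 1 settler and 1 raider → the lab module.  (the storage bay: 2S 1R; the lab module: 4S 4R)
14. 1 raider ← the storage bay.  (the storage bay: 2S 2R; the lab module: 4S 3R)
15. 1 settler and 1 raider → the lab module.  (the storage bay: 1S 1R; the lab module: 5S 4R)
16. 1 settler ← the storage bay.  (the storage bay: 2S 1R; the lab module: 4S 4R)
17. 1 settler and 1 raider → the lab module.  (the storage bay: 1S 0R; the lab module: 5S 5R)
18. 1 raider ← the storage bay.  (the storage bay: 1S 1R; the lab module: 5S 4R)
19. 1 settler and 1 raider → the lab module.  (the storage bay: 0S 0R; the lab module: 6S 5R)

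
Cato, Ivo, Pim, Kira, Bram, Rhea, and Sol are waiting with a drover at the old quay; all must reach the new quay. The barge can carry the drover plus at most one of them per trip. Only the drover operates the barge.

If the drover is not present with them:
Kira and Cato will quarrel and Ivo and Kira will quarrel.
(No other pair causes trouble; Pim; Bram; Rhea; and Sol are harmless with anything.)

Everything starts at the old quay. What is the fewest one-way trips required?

15

Counting alone: the drover can take at most 1 across per trip to the new quay, so moving all 7 needs at least 7 loaded trips out, with a return between consecutive ones — at least 13 crossings.
The safety rule pushes this higher. Following every safe sequence of crossings, the most of the 7 that can be at the new quay as the barge arrives there on crossing 13 is 6 — never all 7.
So no plan with fewer than 15 crossings exists, and this one achieves 15:
1. Drover goes to the new quay with Kira.  [the old quay: Bram, Cato, Ivo, Pim, Rhea, Sol | the new quay: Kira]
2. Drover goes back to the old quay alone.  [the old quay: Bram, Cato, Ivo, Pim, Rhea, Sol | the new quay: Kira]
3. Drover goes to the new quay with Cato.  [the old quay: Bram, Ivo, Pim, Rhea, Sol | the new quay: Cato, Kira]
4. Drover goes back to the old quay with Kira.  [the old quay: Bram, Ivo, Kira, Pim, Rhea, Sol | the new quay: Cato]
5. Drover goes to the new quay with Ivo.  [the old quay: Bram, Kira, Pim, Rhea, Sol | the new quay: Cato, Ivo]
6. Drover goes back to the old quay alone.  [the old quay: Bram, Kira, Pim, Rhea, Sol | the new quay: Cato, Ivo]
7. Drover goes to the new quay with Pim.  [the old quay: Bram, Kira, Rhea, Sol | the new quay: Cato, Ivo, Pim]
8. Drover goes back to the old quay alone.  [the old quay: Bram, Kira, Rhea, Sol | the new quay: Cato, Ivo, Pim]
9. Drover goes to the new quay with Bram.  [the old quay: Kira, Rhea, Sol | the new quay: Bram, Cato, Ivo, Pim]
10. Drover goes back to the old quay alone.  [the old quay: Kira, Rhea, Sol | the new quay: Bram, Cato, Ivo, Pim]
11. Drover goes to the new quay with Rhea.  [the old quay: Kira, Sol | the new quay: Bram, Cato, Ivo, Pim, Rhea]
12. Drover goes back to the old quay alone.  [the old quay: Kira, Sol | the new quay: Bram, Cato, Ivo, Pim, Rhea]
13. Drover goes to the new quay with Sol.  [the old quay: Kira | the new quay: Bram, Cato, Ivo, Pim, Rhea, Sol]
14. Drover goes back to the old quay alone.  [the old quay: Kira | the new quay: Bram, Cato, Ivo, Pim, Rhea, Sol]
15. Drover goes to the new quay with Kira.  [the old quay: — | the new quay: Bram, Cato, Ivo, Kira, Pim, Rhea, Sol]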